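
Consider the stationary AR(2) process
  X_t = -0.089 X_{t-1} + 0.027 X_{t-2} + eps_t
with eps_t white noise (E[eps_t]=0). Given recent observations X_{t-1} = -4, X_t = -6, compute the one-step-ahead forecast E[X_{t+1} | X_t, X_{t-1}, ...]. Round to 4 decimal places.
E[X_{t+1} \mid \mathcal F_t] = 0.4260

For an AR(p) model X_t = c + sum_i phi_i X_{t-i} + eps_t, the
one-step-ahead conditional mean is
  E[X_{t+1} | X_t, ...] = c + sum_i phi_i X_{t+1-i}.
Substitute known values:
  E[X_{t+1} | ...] = (-0.089) * (-6) + (0.027) * (-4)
                   = 0.4260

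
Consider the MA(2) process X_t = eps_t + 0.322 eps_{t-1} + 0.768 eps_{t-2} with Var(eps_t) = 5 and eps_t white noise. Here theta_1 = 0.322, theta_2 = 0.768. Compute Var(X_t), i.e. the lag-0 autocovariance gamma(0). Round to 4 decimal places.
\gamma(0) = 8.4675

For an MA(q) process X_t = eps_t + sum_i theta_i eps_{t-i} with
Var(eps_t) = sigma^2, the variance is
  gamma(0) = sigma^2 * (1 + sum_i theta_i^2).
  sum_i theta_i^2 = (0.322)^2 + (0.768)^2 = 0.103684 + 0.589824 = 0.693508.
  gamma(0) = 5 * (1 + 0.693508) = 5 * 1.693508 = 8.46754, which rounds to 8.4675.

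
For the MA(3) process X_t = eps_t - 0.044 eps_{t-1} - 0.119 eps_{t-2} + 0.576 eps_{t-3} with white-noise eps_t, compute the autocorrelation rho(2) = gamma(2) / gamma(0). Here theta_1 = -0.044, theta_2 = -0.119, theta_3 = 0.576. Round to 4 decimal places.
\rho(2) = -0.1071

For an MA(q) process with theta_0 = 1, the autocovariance is
  gamma(k) = sigma^2 * sum_{i=0..q-k} theta_i * theta_{i+k},
and rho(k) = gamma(k) / gamma(0). Sigma^2 cancels.
  numerator   = (1)*(-0.119) + (-0.044)*(0.576) = -0.144344.
  denominator = (1)^2 + (-0.044)^2 + (-0.119)^2 + (0.576)^2 = 1.347873.
  rho(2) = -0.144344 / 1.347873 = -0.1071.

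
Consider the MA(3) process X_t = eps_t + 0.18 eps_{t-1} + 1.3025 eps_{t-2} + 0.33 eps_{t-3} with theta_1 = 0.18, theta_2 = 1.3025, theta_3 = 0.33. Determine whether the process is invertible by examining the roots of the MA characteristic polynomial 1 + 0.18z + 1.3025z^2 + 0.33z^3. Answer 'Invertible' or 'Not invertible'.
\text{Not invertible}

The MA(q) characteristic polynomial is P(z) = 1 + 0.18z + 1.3025z^2 + 0.33z^3.
Invertibility requires all roots to lie outside the unit circle, i.e. |z| > 1 for every root.
Degree 3: look for a simple real root z0 first, then factor out (1 - z/z0) and solve the remaining quadratic.
Testing z0 = -4: P(-4) = 1 + (0.18)(-4) + (1.3025)(-4)^2 + (0.33)(-4)^3
  = 1 + (-0.72) + (20.84) + (-21.12) = 0.  So z_0 = -4 is a root, |z_0| = 4.
Divide out the factor (1 + 0.25 z) = (1 - z/z0) (since 1/z0 = -0.25):
  P(z) = (1 + 0.25 z)(1 + (-0.07) z + (1.32) z^2)
  [check: z-coef -0.07 - (-0.25) = 0.18; z^2-coef 1.32 - (-0.25)(-0.07) = 1.3025; z^3-coef -(-0.25)(1.32) = 0.33.]
Remaining roots from the quadratic factor 1 + (-0.07) z + (1.32) z^2:
  Set 1 + (-0.07) z + (1.32) z^2 = 0, i.e. a z^2 + b z + c = 0 with a = 1.32, b = -0.07, c = 1.
  Discriminant D = b^2 - 4ac = (-0.07)^2 - 4*(1.32)*1 = 0.0049 - (5.28) = -5.2751.
  D < 0, so the roots are the complex-conjugate pair z = (-b +/- i sqrt(-D)) / (2a) = 0.0265 +/- 0.87i.
  For a conjugate pair |z|^2 = z * conj(z) = (product of roots) = c/a = 1/(1.32) = 0.757576, so |z| = sqrt(0.757576) = 0.8704 for both roots.
Moduli of all roots: 4.0000, 0.8704, 0.8704.
All moduli strictly greater than 1? No.
Verdict: Not invertible.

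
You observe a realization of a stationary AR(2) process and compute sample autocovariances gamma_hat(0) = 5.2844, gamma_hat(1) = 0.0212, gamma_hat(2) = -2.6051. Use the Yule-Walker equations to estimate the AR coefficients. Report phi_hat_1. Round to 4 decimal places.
\hat\phi_{1} = 0.0060

The Yule-Walker equations for an AR(p) process read, in matrix form,
  Gamma_p phi = r_p,   with   (Gamma_p)_{ij} = gamma(|i - j|),
                       (r_p)_i = gamma(i),   i,j = 1..p.
Substitute the sample gammas (Toeplitz matrix and right-hand side of size 2):
  Gamma_p = [[5.2844, 0.0212], [0.0212, 5.2844]]
  r_p     = [0.0212, -2.6051]
Written out:
  5.2844 phi_1 + 0.0212 phi_2 = 0.0212
  0.0212 phi_1 + 5.2844 phi_2 = -2.6051
Solve by Cramer's rule:
  det = gamma(0)^2 - gamma(1)^2 = (5.2844)^2 - (0.0212)^2 = 27.92488336 - 0.00044944 = 27.92443392
  phi_hat_1 = [gamma(1) gamma(0) - gamma(1) gamma(2)] / det = [(0.0212)(5.2844) - (0.0212)(-2.6051)] / 27.92443392 = 0.1672574 / 27.92443392 = 0.006
  phi_hat_2 = [gamma(0) gamma(2) - gamma(1)^2] / det = [(5.2844)(-2.6051) - (0.0212)^2] / 27.92443392 = -13.76683988 / 27.92443392 = -0.493
So phi_hat = [0.0060, -0.4930].
Therefore phi_hat_1 = 0.0060.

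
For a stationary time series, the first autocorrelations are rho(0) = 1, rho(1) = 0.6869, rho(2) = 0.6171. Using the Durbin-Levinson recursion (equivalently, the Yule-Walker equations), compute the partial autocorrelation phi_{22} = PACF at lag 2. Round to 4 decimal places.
\phi_{22} = 0.2750

The PACF at lag k is phi_{kk}, the last component of the solution
to the Yule-Walker system G_k phi = r_k where
  (G_k)_{ij} = rho(|i - j|), (r_k)_i = rho(i), i,j = 1..k.
Equivalently, Durbin-Levinson gives phi_{kk} iteratively:
  phi_{11} = rho(1)
  phi_{kk} = [rho(k) - sum_{j=1..k-1} phi_{k-1,j} rho(k-j)]
            / [1 - sum_{j=1..k-1} phi_{k-1,j} rho(j)],
  phi_{k,j} = phi_{k-1,j} - phi_{kk} phi_{k-1,k-j},  j = 1..k-1.
Step k = 1:
  phi_11 = rho(1) = 0.6869.
Step k = 2:
  phi_22 = [rho(2) - phi_11 rho(1)] / [1 - phi_11 rho(1)] = [0.6171 - (0.6869)(0.6869)] / [1 - (0.6869)(0.6869)]
         = 0.14526839 / 0.52816839 = 0.275.
Therefore phi_{22} = 0.2750.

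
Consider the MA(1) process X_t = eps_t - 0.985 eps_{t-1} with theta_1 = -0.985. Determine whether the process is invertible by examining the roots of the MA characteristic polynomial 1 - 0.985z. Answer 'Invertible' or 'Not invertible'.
\text{Invertible}

The MA(q) characteristic polynomial is P(z) = 1 - 0.985z.
Invertibility requires all roots to lie outside the unit circle, i.e. |z| > 1 for every root.
This is linear in z: 1 + (-0.985) z = 0  =>  z = -1/(-0.985) = 1.015228,  |z| = 1.015228.
Moduli of all roots: 1.0152.
All moduli strictly greater than 1? Yes.
Verdict: Invertible.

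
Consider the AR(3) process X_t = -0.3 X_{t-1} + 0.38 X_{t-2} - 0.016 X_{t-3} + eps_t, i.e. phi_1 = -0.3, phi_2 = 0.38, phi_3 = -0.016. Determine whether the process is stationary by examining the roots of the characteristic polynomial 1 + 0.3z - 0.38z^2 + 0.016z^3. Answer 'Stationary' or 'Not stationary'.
\text{Stationary}

The AR(p) characteristic polynomial is P(z) = 1 + 0.3z - 0.38z^2 + 0.016z^3.
Stationarity requires all roots to lie outside the unit circle, i.e. |z| > 1 for every root.
Degree 3: look for a simple real root z0 first, then factor out (1 - z/z0) and solve the remaining quadratic.
Testing z0 = -1.25: P(-1.25) = 1 + (0.3)(-1.25) + (-0.38)(-1.25)^2 + (0.016)(-1.25)^3
  = 1 + (-0.375) + (-0.59375) + (-0.03125) = 0.  So z_0 = -1.25 is a root, |z_0| = 1.25.
Divide out the factor (1 + 0.8 z) = (1 - z/z0) (since 1/z0 = -0.8):
  P(z) = (1 + 0.8 z)(1 + (-0.5) z + (0.02) z^2)
  [check: z-coef -0.5 - (-0.8) = 0.3; z^2-coef 0.02 - (-0.8)(-0.5) = -0.38; z^3-coef -(-0.8)(0.02) = 0.016.]
Remaining roots from the quadratic factor 1 + (-0.5) z + (0.02) z^2:
  Set 1 + (-0.5) z + (0.02) z^2 = 0, i.e. a z^2 + b z + c = 0 with a = 0.02, b = -0.5, c = 1.
  Discriminant D = b^2 - 4ac = (-0.5)^2 - 4*(0.02)*1 = 0.25 - (0.08) = 0.17.
  D >= 0, so the roots are real: z = (-b +/- sqrt(D)) / (2a) = (0.5 +/- 0.412311) / (0.04).
    z_1 = (0.5 + 0.412311) / (0.04) = 22.8078,   |z_1| = 22.8078.
    z_2 = (0.5 - 0.412311) / (0.04) = 2.1922,   |z_2| = 2.1922.
Moduli of all roots: 1.2500, 22.8078, 2.1922.
All moduli strictly greater than 1? Yes.
Verdict: Stationary.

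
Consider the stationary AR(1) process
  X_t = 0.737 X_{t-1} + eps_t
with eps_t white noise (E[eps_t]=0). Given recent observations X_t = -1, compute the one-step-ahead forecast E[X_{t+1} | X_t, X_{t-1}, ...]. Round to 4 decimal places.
E[X_{t+1} \mid \mathcal F_t] = -0.7370

For an AR(p) model X_t = c + sum_i phi_i X_{t-i} + eps_t, the
one-step-ahead conditional mean is
  E[X_{t+1} | X_t, ...] = c + sum_i phi_i X_{t+1-i}.
Substitute known values:
  E[X_{t+1} | ...] = (0.737) * (-1)
                   = -0.7370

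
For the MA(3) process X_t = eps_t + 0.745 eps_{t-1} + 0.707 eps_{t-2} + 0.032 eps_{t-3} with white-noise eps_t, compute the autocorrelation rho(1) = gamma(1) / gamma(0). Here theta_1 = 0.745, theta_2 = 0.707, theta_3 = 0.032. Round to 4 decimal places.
\rho(1) = 0.6296

For an MA(q) process with theta_0 = 1, the autocovariance is
  gamma(k) = sigma^2 * sum_{i=0..q-k} theta_i * theta_{i+k},
and rho(k) = gamma(k) / gamma(0). Sigma^2 cancels.
  numerator   = (1)*(0.745) + (0.745)*(0.707) + (0.707)*(0.032) = 1.294339.
  denominator = (1)^2 + (0.745)^2 + (0.707)^2 + (0.032)^2 = 2.055898.
  rho(1) = 1.294339 / 2.055898 = 0.6296.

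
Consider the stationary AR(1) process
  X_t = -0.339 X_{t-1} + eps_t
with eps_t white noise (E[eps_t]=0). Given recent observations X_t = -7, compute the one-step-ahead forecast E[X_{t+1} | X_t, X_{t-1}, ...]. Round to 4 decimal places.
E[X_{t+1} \mid \mathcal F_t] = 2.3730

For an AR(p) model X_t = c + sum_i phi_i X_{t-i} + eps_t, the
one-step-ahead conditional mean is
  E[X_{t+1} | X_t, ...] = c + sum_i phi_i X_{t+1-i}.
Substitute known values:
  E[X_{t+1} | ...] = (-0.339) * (-7)
                   = 2.3730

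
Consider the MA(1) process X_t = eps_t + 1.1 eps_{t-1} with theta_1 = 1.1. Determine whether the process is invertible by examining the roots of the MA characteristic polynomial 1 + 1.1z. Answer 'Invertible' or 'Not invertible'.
\text{Not invertible}

The MA(q) characteristic polynomial is P(z) = 1 + 1.1z.
Invertibility requires all roots to lie outside the unit circle, i.e. |z| > 1 for every root.
This is linear in z: 1 + (1.1) z = 0  =>  z = -1/(1.1) = -0.909091,  |z| = 0.909091.
Moduli of all roots: 0.9091.
All moduli strictly greater than 1? No.
Verdict: Not invertible.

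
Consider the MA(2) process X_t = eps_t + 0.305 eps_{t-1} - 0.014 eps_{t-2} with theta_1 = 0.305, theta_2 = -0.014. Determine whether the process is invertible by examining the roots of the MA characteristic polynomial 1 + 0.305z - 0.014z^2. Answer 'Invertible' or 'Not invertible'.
\text{Invertible}

The MA(q) characteristic polynomial is P(z) = 1 + 0.305z - 0.014z^2.
Invertibility requires all roots to lie outside the unit circle, i.e. |z| > 1 for every root.
Set 1 + (0.305) z + (-0.014) z^2 = 0, i.e. a z^2 + b z + c = 0 with a = -0.014, b = 0.305, c = 1.
Discriminant D = b^2 - 4ac = (0.305)^2 - 4*(-0.014)*1 = 0.093025 - (-0.056) = 0.149025.
D >= 0, so the roots are real: z = (-b +/- sqrt(D)) / (2a) = (-0.305 +/- 0.386038) / (-0.028).
  z_1 = (-0.305 + 0.386038) / (-0.028) = -2.8942,   |z_1| = 2.8942.
  z_2 = (-0.305 - 0.386038) / (-0.028) = 24.6799,   |z_2| = 24.6799.
Moduli of all roots: 2.8942, 24.6799.
All moduli strictly greater than 1? Yes.
Verdict: Invertible.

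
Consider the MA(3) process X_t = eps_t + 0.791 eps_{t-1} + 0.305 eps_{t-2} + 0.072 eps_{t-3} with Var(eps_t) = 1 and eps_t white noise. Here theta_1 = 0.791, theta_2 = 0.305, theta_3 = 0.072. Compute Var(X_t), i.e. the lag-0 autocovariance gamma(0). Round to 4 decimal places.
\gamma(0) = 1.7239

For an MA(q) process X_t = eps_t + sum_i theta_i eps_{t-i} with
Var(eps_t) = sigma^2, the variance is
  gamma(0) = sigma^2 * (1 + sum_i theta_i^2).
  sum_i theta_i^2 = (0.791)^2 + (0.305)^2 + (0.072)^2 = 0.625681 + 0.093025 + 0.005184 = 0.72389.
  gamma(0) = 1 * (1 + 0.72389) = 1 * 1.72389 = 1.72389, which rounds to 1.7239.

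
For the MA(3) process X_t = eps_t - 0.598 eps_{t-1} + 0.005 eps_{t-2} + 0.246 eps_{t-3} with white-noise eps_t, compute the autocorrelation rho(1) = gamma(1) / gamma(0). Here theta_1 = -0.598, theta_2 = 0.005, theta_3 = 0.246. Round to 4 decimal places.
\rho(1) = -0.4229

For an MA(q) process with theta_0 = 1, the autocovariance is
  gamma(k) = sigma^2 * sum_{i=0..q-k} theta_i * theta_{i+k},
and rho(k) = gamma(k) / gamma(0). Sigma^2 cancels.
  numerator   = (1)*(-0.598) + (-0.598)*(0.005) + (0.005)*(0.246) = -0.59976.
  denominator = (1)^2 + (-0.598)^2 + (0.005)^2 + (0.246)^2 = 1.418145.
  rho(1) = -0.59976 / 1.418145 = -0.4229.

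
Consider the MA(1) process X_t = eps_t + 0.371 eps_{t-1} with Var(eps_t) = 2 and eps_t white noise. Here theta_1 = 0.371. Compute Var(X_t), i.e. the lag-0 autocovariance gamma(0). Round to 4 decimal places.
\gamma(0) = 2.2753

For an MA(q) process X_t = eps_t + sum_i theta_i eps_{t-i} with
Var(eps_t) = sigma^2, the variance is
  gamma(0) = sigma^2 * (1 + sum_i theta_i^2).
  sum_i theta_i^2 = (0.371)^2 = 0.137641.
  gamma(0) = 2 * (1 + 0.137641) = 2 * 1.137641 = 2.275282, which rounds to 2.2753.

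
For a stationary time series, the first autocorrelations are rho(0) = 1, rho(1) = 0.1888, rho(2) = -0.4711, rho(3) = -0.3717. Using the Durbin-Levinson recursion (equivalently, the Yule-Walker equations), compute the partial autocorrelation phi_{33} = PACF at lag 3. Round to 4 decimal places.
\phi_{33} = -0.1960

The PACF at lag k is phi_{kk}, the last component of the solution
to the Yule-Walker system G_k phi = r_k where
  (G_k)_{ij} = rho(|i - j|), (r_k)_i = rho(i), i,j = 1..k.
Equivalently, Durbin-Levinson gives phi_{kk} iteratively:
  phi_{11} = rho(1)
  phi_{kk} = [rho(k) - sum_{j=1..k-1} phi_{k-1,j} rho(k-j)]
            / [1 - sum_{j=1..k-1} phi_{k-1,j} rho(j)],
  phi_{k,j} = phi_{k-1,j} - phi_{kk} phi_{k-1,k-j},  j = 1..k-1.
Step k = 1:
  phi_11 = rho(1) = 0.1888.
Step k = 2:
  phi_22 = [rho(2) - phi_11 rho(1)] / [1 - phi_11 rho(1)] = [-0.4711 - (0.1888)(0.1888)] / [1 - (0.1888)(0.1888)]
         = -0.50674544 / 0.96435456 = -0.525476.
  Update: phi_21 = phi_11 - phi_22 phi_11 = 0.1888 - (-0.525476)(0.1888) = 0.28801.
Step k = 3:
  phi_33 = [rho(3) - phi_21 rho(2) - phi_22 rho(1)] / [1 - phi_21 rho(1) - phi_22 rho(2)]
    numerator   = -0.3717 - (0.28801)(-0.4711) - (-0.525476)(0.1888) = -0.13680861
    denominator = 1 - (0.28801)(0.1888) - (-0.525476)(-0.4711) = 0.69807185
  phi_33 = -0.13680861 / 0.69807185 = -0.196.
Therefore phi_{33} = -0.1960.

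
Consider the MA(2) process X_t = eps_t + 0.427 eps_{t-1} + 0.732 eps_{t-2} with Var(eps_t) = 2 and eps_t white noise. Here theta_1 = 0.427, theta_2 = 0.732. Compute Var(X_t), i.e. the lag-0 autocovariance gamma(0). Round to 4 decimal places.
\gamma(0) = 3.4363

For an MA(q) process X_t = eps_t + sum_i theta_i eps_{t-i} with
Var(eps_t) = sigma^2, the variance is
  gamma(0) = sigma^2 * (1 + sum_i theta_i^2).
  sum_i theta_i^2 = (0.427)^2 + (0.732)^2 = 0.182329 + 0.535824 = 0.718153.
  gamma(0) = 2 * (1 + 0.718153) = 2 * 1.718153 = 3.436306, which rounds to 3.4363.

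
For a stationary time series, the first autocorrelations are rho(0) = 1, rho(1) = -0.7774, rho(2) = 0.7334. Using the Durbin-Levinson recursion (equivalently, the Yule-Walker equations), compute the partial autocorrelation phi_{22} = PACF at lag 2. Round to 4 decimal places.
\phi_{22} = 0.3262

The PACF at lag k is phi_{kk}, the last component of the solution
to the Yule-Walker system G_k phi = r_k where
  (G_k)_{ij} = rho(|i - j|), (r_k)_i = rho(i), i,j = 1..k.
Equivalently, Durbin-Levinson gives phi_{kk} iteratively:
  phi_{11} = rho(1)
  phi_{kk} = [rho(k) - sum_{j=1..k-1} phi_{k-1,j} rho(k-j)]
            / [1 - sum_{j=1..k-1} phi_{k-1,j} rho(j)],
  phi_{k,j} = phi_{k-1,j} - phi_{kk} phi_{k-1,k-j},  j = 1..k-1.
Step k = 1:
  phi_11 = rho(1) = -0.7774.
Step k = 2:
  phi_22 = [rho(2) - phi_11 rho(1)] / [1 - phi_11 rho(1)] = [0.7334 - (-0.7774)(-0.7774)] / [1 - (-0.7774)(-0.7774)]
         = 0.12904924 / 0.39564924 = 0.3262.
Therefore phi_{22} = 0.3262.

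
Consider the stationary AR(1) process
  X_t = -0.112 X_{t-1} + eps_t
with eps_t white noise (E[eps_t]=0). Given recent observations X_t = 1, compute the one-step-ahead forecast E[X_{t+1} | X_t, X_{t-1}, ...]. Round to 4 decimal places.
E[X_{t+1} \mid \mathcal F_t] = -0.1120

For an AR(p) model X_t = c + sum_i phi_i X_{t-i} + eps_t, the
one-step-ahead conditional mean is
  E[X_{t+1} | X_t, ...] = c + sum_i phi_i X_{t+1-i}.
Substitute known values:
  E[X_{t+1} | ...] = (-0.112) * (1)
                   = -0.1120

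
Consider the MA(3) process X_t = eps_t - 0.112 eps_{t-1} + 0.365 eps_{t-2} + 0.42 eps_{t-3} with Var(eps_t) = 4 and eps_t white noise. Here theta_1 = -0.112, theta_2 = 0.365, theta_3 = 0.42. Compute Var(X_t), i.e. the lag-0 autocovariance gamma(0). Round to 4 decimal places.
\gamma(0) = 5.2887

For an MA(q) process X_t = eps_t + sum_i theta_i eps_{t-i} with
Var(eps_t) = sigma^2, the variance is
  gamma(0) = sigma^2 * (1 + sum_i theta_i^2).
  sum_i theta_i^2 = (-0.112)^2 + (0.365)^2 + (0.42)^2 = 0.012544 + 0.133225 + 0.1764 = 0.322169.
  gamma(0) = 4 * (1 + 0.322169) = 4 * 1.322169 = 5.288676, which rounds to 5.2887.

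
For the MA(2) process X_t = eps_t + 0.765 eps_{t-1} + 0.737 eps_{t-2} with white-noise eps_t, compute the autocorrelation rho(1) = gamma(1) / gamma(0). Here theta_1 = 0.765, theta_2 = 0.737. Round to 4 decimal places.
\rho(1) = 0.6243

For an MA(q) process with theta_0 = 1, the autocovariance is
  gamma(k) = sigma^2 * sum_{i=0..q-k} theta_i * theta_{i+k},
and rho(k) = gamma(k) / gamma(0). Sigma^2 cancels.
  numerator   = (1)*(0.765) + (0.765)*(0.737) = 1.328805.
  denominator = (1)^2 + (0.765)^2 + (0.737)^2 = 2.128394.
  rho(1) = 1.328805 / 2.128394 = 0.6243.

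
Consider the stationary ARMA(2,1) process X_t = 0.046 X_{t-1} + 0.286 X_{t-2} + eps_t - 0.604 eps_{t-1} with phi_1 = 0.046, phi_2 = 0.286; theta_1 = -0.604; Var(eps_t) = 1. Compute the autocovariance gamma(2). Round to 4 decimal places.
\gamma(2) = 0.3678

Multiply the model equation by X_{t-k} and take expectations. With theta_0 = psi_0 = 1 and psi_j the MA(infinity) weights, this gives
  gamma(k) - sum_i phi_i gamma(k-i) = c_k,
  c_k = sigma^2 * sum_{j=k..q} theta_j psi_{j-k}   (c_k = 0 for k > q),
using gamma(-m) = gamma(m).
psi-weights needed (psi_j = theta_j + sum_i phi_i psi_{j-i}):
  psi_1 = theta_1 + phi_1 = -0.604 + (0.046) = -0.558
Right-hand sides:
  c_0 = sigma^2 (1 + theta_1 psi_1) = 1 * (1 + (-0.604)(-0.558)) = 1 * 1.337032 = 1.337032
  c_1 = sigma^2 theta_1 = 1 * (-0.604) = -0.604
  c_2 = 0
Equations for k = 0, 1, 2 (AR order 2, c_2 = 0):
  (E0) gamma(0) = phi_1 gamma(1) + phi_2 gamma(2) + c_0
  (E1) gamma(1) = phi_1 gamma(0) + phi_2 gamma(1) + c_1
  (E2) gamma(2) = phi_1 gamma(1) + phi_2 gamma(0)
From (E1): gamma(1) = A gamma(0) + B with
  A = phi_1 / (1 - phi_2) = 0.046 / 0.714 = 0.064426,   B = c_1 / (1 - phi_2) = -0.604 / 0.714 = -0.845938.
Insert (E2) into (E0): gamma(0) (1 - phi_2^2) = phi_1 (1 + phi_2) gamma(1) + c_0.
  phi_1 (1 + phi_2) = (0.046)(1.286) = 0.059156,   1 - phi_2^2 = 0.918204.
Replace gamma(1) by A gamma(0) + B and collect gamma(0):
  gamma(0) [0.918204 - (0.059156)(0.064426)] = (0.059156)(-0.845938) + 1.337032
  gamma(0) * 0.914393 = 1.28699
  gamma(0) = 1.28699 / 0.914393 = 1.40748.
  gamma(1) = A gamma(0) + B = (0.064426)(1.40748) + (-0.845938) = -0.75526.
  gamma(2) = phi_1 gamma(1) + phi_2 gamma(0) = (0.046)(-0.75526) + (0.286)(1.40748) = 0.367797.
Therefore gamma(2) = 0.3678 (to 4 decimal places).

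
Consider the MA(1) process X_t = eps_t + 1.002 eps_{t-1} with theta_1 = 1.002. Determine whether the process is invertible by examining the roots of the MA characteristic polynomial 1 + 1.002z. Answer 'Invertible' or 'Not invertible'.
\text{Not invertible}

The MA(q) characteristic polynomial is P(z) = 1 + 1.002z.
Invertibility requires all roots to lie outside the unit circle, i.e. |z| > 1 for every root.
This is linear in z: 1 + (1.002) z = 0  =>  z = -1/(1.002) = -0.998004,  |z| = 0.998004.
Moduli of all roots: 0.9980.
All moduli strictly greater than 1? No.
Verdict: Not invertible.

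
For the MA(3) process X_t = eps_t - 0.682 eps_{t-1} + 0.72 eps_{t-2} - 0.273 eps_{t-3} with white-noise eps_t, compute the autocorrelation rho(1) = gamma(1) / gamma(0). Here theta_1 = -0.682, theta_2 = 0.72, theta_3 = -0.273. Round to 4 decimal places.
\rho(1) = -0.6655

For an MA(q) process with theta_0 = 1, the autocovariance is
  gamma(k) = sigma^2 * sum_{i=0..q-k} theta_i * theta_{i+k},
and rho(k) = gamma(k) / gamma(0). Sigma^2 cancels.
  numerator   = (1)*(-0.682) + (-0.682)*(0.72) + (0.72)*(-0.273) = -1.3696.
  denominator = (1)^2 + (-0.682)^2 + (0.72)^2 + (-0.273)^2 = 2.058053.
  rho(1) = -1.3696 / 2.058053 = -0.6655.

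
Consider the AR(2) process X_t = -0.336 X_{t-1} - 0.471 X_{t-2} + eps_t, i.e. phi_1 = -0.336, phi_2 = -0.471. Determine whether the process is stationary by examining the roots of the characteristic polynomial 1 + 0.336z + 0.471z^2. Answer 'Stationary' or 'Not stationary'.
\text{Stationary}

The AR(p) characteristic polynomial is P(z) = 1 + 0.336z + 0.471z^2.
Stationarity requires all roots to lie outside the unit circle, i.e. |z| > 1 for every root.
Set 1 + (0.336) z + (0.471) z^2 = 0, i.e. a z^2 + b z + c = 0 with a = 0.471, b = 0.336, c = 1.
Discriminant D = b^2 - 4ac = (0.336)^2 - 4*(0.471)*1 = 0.112896 - (1.884) = -1.771104.
D < 0, so the roots are the complex-conjugate pair z = (-b +/- i sqrt(-D)) / (2a) = -0.3567 +/- 1.4128i.
For a conjugate pair |z|^2 = z * conj(z) = (product of roots) = c/a = 1/(0.471) = 2.123142, so |z| = sqrt(2.123142) = 1.4571 for both roots.
Moduli of all roots: 1.4571, 1.4571.
All moduli strictly greater than 1? Yes.
Verdict: Stationary.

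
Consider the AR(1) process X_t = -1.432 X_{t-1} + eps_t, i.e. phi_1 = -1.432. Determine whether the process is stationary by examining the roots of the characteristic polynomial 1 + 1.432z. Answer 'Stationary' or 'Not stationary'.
\text{Not stationary}

The AR(p) characteristic polynomial is P(z) = 1 + 1.432z.
Stationarity requires all roots to lie outside the unit circle, i.e. |z| > 1 for every root.
This is linear in z: 1 + (1.432) z = 0  =>  z = -1/(1.432) = -0.698324,  |z| = 0.698324.
Moduli of all roots: 0.6983.
All moduli strictly greater than 1? No.
Verdict: Not stationary.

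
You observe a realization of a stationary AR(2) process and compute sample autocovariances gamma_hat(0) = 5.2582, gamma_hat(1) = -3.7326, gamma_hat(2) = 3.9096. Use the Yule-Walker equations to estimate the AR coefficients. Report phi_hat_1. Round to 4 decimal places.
\hat\phi_{1} = -0.3670

The Yule-Walker equations for an AR(p) process read, in matrix form,
  Gamma_p phi = r_p,   with   (Gamma_p)_{ij} = gamma(|i - j|),
                       (r_p)_i = gamma(i),   i,j = 1..p.
Substitute the sample gammas (Toeplitz matrix and right-hand side of size 2):
  Gamma_p = [[5.2582, -3.7326], [-3.7326, 5.2582]]
  r_p     = [-3.7326, 3.9096]
Written out:
  5.2582 phi_1 - 3.7326 phi_2 = -3.7326
  -3.7326 phi_1 + 5.2582 phi_2 = 3.9096
Solve by Cramer's rule:
  det = gamma(0)^2 - gamma(1)^2 = (5.2582)^2 - (-3.7326)^2 = 27.64866724 - 13.93230276 = 13.71636448
  phi_hat_1 = [gamma(1) gamma(0) - gamma(1) gamma(2)] / det = [(-3.7326)(5.2582) - (-3.7326)(3.9096)] / 13.71636448 = -5.03378436 / 13.71636448 = -0.367
  phi_hat_2 = [gamma(0) gamma(2) - gamma(1)^2] / det = [(5.2582)(3.9096) - (-3.7326)^2] / 13.71636448 = 6.62515596 / 13.71636448 = 0.483
So phi_hat = [-0.3670, 0.4830].
Therefore phi_hat_1 = -0.3670.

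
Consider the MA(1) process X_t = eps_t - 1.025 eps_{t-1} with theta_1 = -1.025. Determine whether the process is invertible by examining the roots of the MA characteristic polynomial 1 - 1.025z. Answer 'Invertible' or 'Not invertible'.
\text{Not invertible}

The MA(q) characteristic polynomial is P(z) = 1 - 1.025z.
Invertibility requires all roots to lie outside the unit circle, i.e. |z| > 1 for every root.
This is linear in z: 1 + (-1.025) z = 0  =>  z = -1/(-1.025) = 0.97561,  |z| = 0.97561.
Moduli of all roots: 0.9756.
All moduli strictly greater than 1? No.
Verdict: Not invertible.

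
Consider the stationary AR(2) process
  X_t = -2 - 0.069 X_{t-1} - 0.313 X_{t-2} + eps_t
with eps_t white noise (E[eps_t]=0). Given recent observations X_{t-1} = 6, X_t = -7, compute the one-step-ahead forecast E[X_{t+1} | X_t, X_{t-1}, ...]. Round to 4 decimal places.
E[X_{t+1} \mid \mathcal F_t] = -3.3950

For an AR(p) model X_t = c + sum_i phi_i X_{t-i} + eps_t, the
one-step-ahead conditional mean is
  E[X_{t+1} | X_t, ...] = c + sum_i phi_i X_{t+1-i}.
Substitute known values:
  E[X_{t+1} | ...] = -2 + (-0.069) * (-7) + (-0.313) * (6)
                   = -3.3950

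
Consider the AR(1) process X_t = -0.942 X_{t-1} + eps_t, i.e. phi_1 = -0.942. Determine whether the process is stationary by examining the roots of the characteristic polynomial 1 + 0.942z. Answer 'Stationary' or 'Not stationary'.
\text{Stationary}

The AR(p) characteristic polynomial is P(z) = 1 + 0.942z.
Stationarity requires all roots to lie outside the unit circle, i.e. |z| > 1 for every root.
This is linear in z: 1 + (0.942) z = 0  =>  z = -1/(0.942) = -1.061571,  |z| = 1.061571.
Moduli of all roots: 1.0616.
All moduli strictly greater than 1? Yes.
Verdict: Stationary.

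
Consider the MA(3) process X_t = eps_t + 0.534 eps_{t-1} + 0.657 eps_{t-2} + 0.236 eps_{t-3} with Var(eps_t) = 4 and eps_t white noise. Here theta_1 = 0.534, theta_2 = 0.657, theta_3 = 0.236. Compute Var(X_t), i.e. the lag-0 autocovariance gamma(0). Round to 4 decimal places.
\gamma(0) = 7.0900

For an MA(q) process X_t = eps_t + sum_i theta_i eps_{t-i} with
Var(eps_t) = sigma^2, the variance is
  gamma(0) = sigma^2 * (1 + sum_i theta_i^2).
  sum_i theta_i^2 = (0.534)^2 + (0.657)^2 + (0.236)^2 = 0.285156 + 0.431649 + 0.055696 = 0.772501.
  gamma(0) = 4 * (1 + 0.772501) = 4 * 1.772501 = 7.090004, which rounds to 7.0900.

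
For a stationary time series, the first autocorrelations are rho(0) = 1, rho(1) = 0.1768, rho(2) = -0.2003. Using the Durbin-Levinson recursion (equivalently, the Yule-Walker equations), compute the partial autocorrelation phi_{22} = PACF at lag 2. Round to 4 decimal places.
\phi_{22} = -0.2390

The PACF at lag k is phi_{kk}, the last component of the solution
to the Yule-Walker system G_k phi = r_k where
  (G_k)_{ij} = rho(|i - j|), (r_k)_i = rho(i), i,j = 1..k.
Equivalently, Durbin-Levinson gives phi_{kk} iteratively:
  phi_{11} = rho(1)
  phi_{kk} = [rho(k) - sum_{j=1..k-1} phi_{k-1,j} rho(k-j)]
            / [1 - sum_{j=1..k-1} phi_{k-1,j} rho(j)],
  phi_{k,j} = phi_{k-1,j} - phi_{kk} phi_{k-1,k-j},  j = 1..k-1.
Step k = 1:
  phi_11 = rho(1) = 0.1768.
Step k = 2:
  phi_22 = [rho(2) - phi_11 rho(1)] / [1 - phi_11 rho(1)] = [-0.2003 - (0.1768)(0.1768)] / [1 - (0.1768)(0.1768)]
         = -0.23155824 / 0.96874176 = -0.239.
Therefore phi_{22} = -0.2390.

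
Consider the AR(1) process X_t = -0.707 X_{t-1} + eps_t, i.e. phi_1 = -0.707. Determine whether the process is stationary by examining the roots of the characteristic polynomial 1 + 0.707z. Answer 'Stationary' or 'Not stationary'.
\text{Stationary}

The AR(p) characteristic polynomial is P(z) = 1 + 0.707z.
Stationarity requires all roots to lie outside the unit circle, i.e. |z| > 1 for every root.
This is linear in z: 1 + (0.707) z = 0  =>  z = -1/(0.707) = -1.414427,  |z| = 1.414427.
Moduli of all roots: 1.4144.
All moduli strictly greater than 1? Yes.
Verdict: Stationary.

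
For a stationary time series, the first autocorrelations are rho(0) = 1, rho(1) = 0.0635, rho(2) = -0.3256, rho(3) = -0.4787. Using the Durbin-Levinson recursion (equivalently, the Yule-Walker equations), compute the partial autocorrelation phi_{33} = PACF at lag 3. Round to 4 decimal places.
\phi_{33} = -0.4850

The PACF at lag k is phi_{kk}, the last component of the solution
to the Yule-Walker system G_k phi = r_k where
  (G_k)_{ij} = rho(|i - j|), (r_k)_i = rho(i), i,j = 1..k.
Equivalently, Durbin-Levinson gives phi_{kk} iteratively:
  phi_{11} = rho(1)
  phi_{kk} = [rho(k) - sum_{j=1..k-1} phi_{k-1,j} rho(k-j)]
            / [1 - sum_{j=1..k-1} phi_{k-1,j} rho(j)],
  phi_{k,j} = phi_{k-1,j} - phi_{kk} phi_{k-1,k-j},  j = 1..k-1.
Step k = 1:
  phi_11 = rho(1) = 0.0635.
Step k = 2:
  phi_22 = [rho(2) - phi_11 rho(1)] / [1 - phi_11 rho(1)] = [-0.3256 - (0.0635)(0.0635)] / [1 - (0.0635)(0.0635)]
         = -0.32963225 / 0.99596775 = -0.330967.
  Update: phi_21 = phi_11 - phi_22 phi_11 = 0.0635 - (-0.330967)(0.0635) = 0.084516.
Step k = 3:
  phi_33 = [rho(3) - phi_21 rho(2) - phi_22 rho(1)] / [1 - phi_21 rho(1) - phi_22 rho(2)]
    numerator   = -0.4787 - (0.084516)(-0.3256) - (-0.330967)(0.0635) = -0.43016507
    denominator = 1 - (0.084516)(0.0635) - (-0.330967)(-0.3256) = 0.88687042
  phi_33 = -0.43016507 / 0.88687042 = -0.485.
Therefore phi_{33} = -0.4850.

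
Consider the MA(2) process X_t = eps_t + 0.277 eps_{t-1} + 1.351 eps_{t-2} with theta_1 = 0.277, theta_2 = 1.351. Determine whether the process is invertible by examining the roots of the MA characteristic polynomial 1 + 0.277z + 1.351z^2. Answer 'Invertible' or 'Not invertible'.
\text{Not invertible}

The MA(q) characteristic polynomial is P(z) = 1 + 0.277z + 1.351z^2.
Invertibility requires all roots to lie outside the unit circle, i.e. |z| > 1 for every root.
Set 1 + (0.277) z + (1.351) z^2 = 0, i.e. a z^2 + b z + c = 0 with a = 1.351, b = 0.277, c = 1.
Discriminant D = b^2 - 4ac = (0.277)^2 - 4*(1.351)*1 = 0.076729 - (5.404) = -5.327271.
D < 0, so the roots are the complex-conjugate pair z = (-b +/- i sqrt(-D)) / (2a) = -0.1025 +/- 0.8542i.
For a conjugate pair |z|^2 = z * conj(z) = (product of roots) = c/a = 1/(1.351) = 0.740192, so |z| = sqrt(0.740192) = 0.8603 for both roots.
Moduli of all roots: 0.8603, 0.8603.
All moduli strictly greater than 1? No.
Verdict: Not invertible.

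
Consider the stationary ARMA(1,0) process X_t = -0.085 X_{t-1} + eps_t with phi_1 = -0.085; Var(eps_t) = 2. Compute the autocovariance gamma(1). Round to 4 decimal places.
\gamma(1) = -0.1712

Multiply the model equation by X_{t-k} and take expectations. With theta_0 = psi_0 = 1 and psi_j the MA(infinity) weights, this gives
  gamma(k) - sum_i phi_i gamma(k-i) = c_k,
  c_k = sigma^2 * sum_{j=k..q} theta_j psi_{j-k}   (c_k = 0 for k > q),
using gamma(-m) = gamma(m).
Pure AR (q = 0): c_0 = sigma^2 = 2, c_k = 0 for k >= 1.
Equations for k = 0 and k = 1 (AR order 1):
  gamma(0) = phi_1 gamma(1) + c_0
  gamma(1) = phi_1 gamma(0) + c_1
Substituting the second into the first: gamma(0) (1 - phi_1^2) = c_0 + phi_1 c_1, so
  gamma(0) = c_0 / (1 - phi_1^2) = 2 / (1 - (-0.085)^2) = 2 / 0.992775 = 2.014555.
  gamma(1) = phi_1 gamma(0) = (-0.085)(2.014555) = -0.171237.
Therefore gamma(1) = -0.1712 (to 4 decimal places).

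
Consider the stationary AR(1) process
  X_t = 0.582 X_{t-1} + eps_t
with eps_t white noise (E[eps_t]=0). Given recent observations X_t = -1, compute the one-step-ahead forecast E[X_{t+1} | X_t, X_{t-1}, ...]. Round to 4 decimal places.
E[X_{t+1} \mid \mathcal F_t] = -0.5820

For an AR(p) model X_t = c + sum_i phi_i X_{t-i} + eps_t, the
one-step-ahead conditional mean is
  E[X_{t+1} | X_t, ...] = c + sum_i phi_i X_{t+1-i}.
Substitute known values:
  E[X_{t+1} | ...] = (0.582) * (-1)
                   = -0.5820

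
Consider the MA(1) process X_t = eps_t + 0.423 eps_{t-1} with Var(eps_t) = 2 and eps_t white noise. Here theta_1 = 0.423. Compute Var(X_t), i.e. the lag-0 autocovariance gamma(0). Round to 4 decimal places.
\gamma(0) = 2.3579

For an MA(q) process X_t = eps_t + sum_i theta_i eps_{t-i} with
Var(eps_t) = sigma^2, the variance is
  gamma(0) = sigma^2 * (1 + sum_i theta_i^2).
  sum_i theta_i^2 = (0.423)^2 = 0.178929.
  gamma(0) = 2 * (1 + 0.178929) = 2 * 1.178929 = 2.357858, which rounds to 2.3579.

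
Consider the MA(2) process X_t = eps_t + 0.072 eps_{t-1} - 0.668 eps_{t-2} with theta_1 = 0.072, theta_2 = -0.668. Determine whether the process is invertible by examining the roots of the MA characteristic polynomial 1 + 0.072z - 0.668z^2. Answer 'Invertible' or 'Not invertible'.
\text{Invertible}

The MA(q) characteristic polynomial is P(z) = 1 + 0.072z - 0.668z^2.
Invertibility requires all roots to lie outside the unit circle, i.e. |z| > 1 for every root.
Set 1 + (0.072) z + (-0.668) z^2 = 0, i.e. a z^2 + b z + c = 0 with a = -0.668, b = 0.072, c = 1.
Discriminant D = b^2 - 4ac = (0.072)^2 - 4*(-0.668)*1 = 0.005184 - (-2.672) = 2.677184.
D >= 0, so the roots are real: z = (-b +/- sqrt(D)) / (2a) = (-0.072 +/- 1.63621) / (-1.336).
  z_1 = (-0.072 + 1.63621) / (-1.336) = -1.1708,   |z_1| = 1.1708.
  z_2 = (-0.072 - 1.63621) / (-1.336) = 1.2786,   |z_2| = 1.2786.
Moduli of all roots: 1.1708, 1.2786.
All moduli strictly greater than 1? Yes.
Verdict: Invertible.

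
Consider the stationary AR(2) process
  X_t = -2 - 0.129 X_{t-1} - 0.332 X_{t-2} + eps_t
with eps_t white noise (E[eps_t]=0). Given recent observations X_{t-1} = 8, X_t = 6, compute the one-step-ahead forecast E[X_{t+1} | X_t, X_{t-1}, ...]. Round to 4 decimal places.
E[X_{t+1} \mid \mathcal F_t] = -5.4300

For an AR(p) model X_t = c + sum_i phi_i X_{t-i} + eps_t, the
one-step-ahead conditional mean is
  E[X_{t+1} | X_t, ...] = c + sum_i phi_i X_{t+1-i}.
Substitute known values:
  E[X_{t+1} | ...] = -2 + (-0.129) * (6) + (-0.332) * (8)
                   = -5.4300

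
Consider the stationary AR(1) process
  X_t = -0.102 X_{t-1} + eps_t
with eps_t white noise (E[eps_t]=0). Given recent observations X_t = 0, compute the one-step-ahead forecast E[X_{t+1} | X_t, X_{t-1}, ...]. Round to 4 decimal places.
E[X_{t+1} \mid \mathcal F_t] = 0.0000

For an AR(p) model X_t = c + sum_i phi_i X_{t-i} + eps_t, the
one-step-ahead conditional mean is
  E[X_{t+1} | X_t, ...] = c + sum_i phi_i X_{t+1-i}.
Substitute known values:
  E[X_{t+1} | ...] = (-0.102) * (0)
                   = 0.0000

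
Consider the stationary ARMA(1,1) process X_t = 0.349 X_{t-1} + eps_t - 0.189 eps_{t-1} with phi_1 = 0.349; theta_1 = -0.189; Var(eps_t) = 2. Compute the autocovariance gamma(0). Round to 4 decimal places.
\gamma(0) = 2.0583

Multiply the model equation by X_{t-k} and take expectations. With theta_0 = psi_0 = 1 and psi_j the MA(infinity) weights, this gives
  gamma(k) - sum_i phi_i gamma(k-i) = c_k,
  c_k = sigma^2 * sum_{j=k..q} theta_j psi_{j-k}   (c_k = 0 for k > q),
using gamma(-m) = gamma(m).
psi-weights needed (psi_j = theta_j + sum_i phi_i psi_{j-i}):
  psi_1 = theta_1 + phi_1 = -0.189 + (0.349) = 0.16
Right-hand sides:
  c_0 = sigma^2 (1 + theta_1 psi_1) = 2 * (1 + (-0.189)(0.16)) = 2 * 0.96976 = 1.93952
  c_1 = sigma^2 theta_1 = 2 * (-0.189) = -0.378
  c_2 = 0
Equations for k = 0 and k = 1 (AR order 1):
  gamma(0) = phi_1 gamma(1) + c_0
  gamma(1) = phi_1 gamma(0) + c_1
Substituting the second into the first: gamma(0) (1 - phi_1^2) = c_0 + phi_1 c_1, so
  gamma(0) = (c_0 + phi_1 c_1) / (1 - phi_1^2) = (1.93952 + (0.349)(-0.378)) / (1 - (0.349)^2) = 1.807598 / 0.878199 = 2.058301.
Therefore gamma(0) = 2.0583 (to 4 decimal places).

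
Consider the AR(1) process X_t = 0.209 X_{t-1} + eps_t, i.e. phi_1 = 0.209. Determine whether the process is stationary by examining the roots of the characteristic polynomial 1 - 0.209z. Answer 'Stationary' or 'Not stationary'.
\text{Stationary}

The AR(p) characteristic polynomial is P(z) = 1 - 0.209z.
Stationarity requires all roots to lie outside the unit circle, i.e. |z| > 1 for every root.
This is linear in z: 1 + (-0.209) z = 0  =>  z = -1/(-0.209) = 4.784689,  |z| = 4.784689.
Moduli of all roots: 4.7847.
All moduli strictly greater than 1? Yes.
Verdict: Stationary.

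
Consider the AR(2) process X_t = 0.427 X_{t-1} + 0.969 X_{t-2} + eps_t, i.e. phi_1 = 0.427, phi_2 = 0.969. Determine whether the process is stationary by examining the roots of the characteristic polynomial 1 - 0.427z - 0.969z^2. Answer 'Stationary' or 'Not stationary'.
\text{Not stationary}

The AR(p) characteristic polynomial is P(z) = 1 - 0.427z - 0.969z^2.
Stationarity requires all roots to lie outside the unit circle, i.e. |z| > 1 for every root.
Set 1 + (-0.427) z + (-0.969) z^2 = 0, i.e. a z^2 + b z + c = 0 with a = -0.969, b = -0.427, c = 1.
Discriminant D = b^2 - 4ac = (-0.427)^2 - 4*(-0.969)*1 = 0.182329 - (-3.876) = 4.058329.
D >= 0, so the roots are real: z = (-b +/- sqrt(D)) / (2a) = (0.427 +/- 2.014529) / (-1.938).
  z_1 = (0.427 + 2.014529) / (-1.938) = -1.2598,   |z_1| = 1.2598.
  z_2 = (0.427 - 2.014529) / (-1.938) = 0.8192,   |z_2| = 0.8192.
Moduli of all roots: 1.2598, 0.8192.
All moduli strictly greater than 1? No.
Verdict: Not stationary.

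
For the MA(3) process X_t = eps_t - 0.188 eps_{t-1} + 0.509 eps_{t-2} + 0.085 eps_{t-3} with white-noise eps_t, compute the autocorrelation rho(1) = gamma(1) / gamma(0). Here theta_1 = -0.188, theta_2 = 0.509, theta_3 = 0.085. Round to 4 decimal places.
\rho(1) = -0.1847

For an MA(q) process with theta_0 = 1, the autocovariance is
  gamma(k) = sigma^2 * sum_{i=0..q-k} theta_i * theta_{i+k},
and rho(k) = gamma(k) / gamma(0). Sigma^2 cancels.
  numerator   = (1)*(-0.188) + (-0.188)*(0.509) + (0.509)*(0.085) = -0.240427.
  denominator = (1)^2 + (-0.188)^2 + (0.509)^2 + (0.085)^2 = 1.30165.
  rho(1) = -0.240427 / 1.30165 = -0.1847.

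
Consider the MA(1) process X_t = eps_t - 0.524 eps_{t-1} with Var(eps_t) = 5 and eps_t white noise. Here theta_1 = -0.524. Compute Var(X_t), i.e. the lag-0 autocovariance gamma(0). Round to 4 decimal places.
\gamma(0) = 6.3729

For an MA(q) process X_t = eps_t + sum_i theta_i eps_{t-i} with
Var(eps_t) = sigma^2, the variance is
  gamma(0) = sigma^2 * (1 + sum_i theta_i^2).
  sum_i theta_i^2 = (-0.524)^2 = 0.274576.
  gamma(0) = 5 * (1 + 0.274576) = 5 * 1.274576 = 6.37288, which rounds to 6.3729.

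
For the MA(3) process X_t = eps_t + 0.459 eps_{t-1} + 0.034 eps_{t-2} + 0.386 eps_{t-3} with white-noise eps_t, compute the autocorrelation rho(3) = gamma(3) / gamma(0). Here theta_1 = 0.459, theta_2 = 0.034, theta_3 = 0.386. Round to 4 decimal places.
\rho(3) = 0.2836

For an MA(q) process with theta_0 = 1, the autocovariance is
  gamma(k) = sigma^2 * sum_{i=0..q-k} theta_i * theta_{i+k},
and rho(k) = gamma(k) / gamma(0). Sigma^2 cancels.
  numerator   = (1)*(0.386) = 0.386.
  denominator = (1)^2 + (0.459)^2 + (0.034)^2 + (0.386)^2 = 1.360833.
  rho(3) = 0.386 / 1.360833 = 0.2836.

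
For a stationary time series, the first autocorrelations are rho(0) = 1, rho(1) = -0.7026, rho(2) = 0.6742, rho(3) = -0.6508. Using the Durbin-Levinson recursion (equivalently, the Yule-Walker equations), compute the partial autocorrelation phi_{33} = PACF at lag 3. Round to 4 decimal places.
\phi_{33} = -0.2160

The PACF at lag k is phi_{kk}, the last component of the solution
to the Yule-Walker system G_k phi = r_k where
  (G_k)_{ij} = rho(|i - j|), (r_k)_i = rho(i), i,j = 1..k.
Equivalently, Durbin-Levinson gives phi_{kk} iteratively:
  phi_{11} = rho(1)
  phi_{kk} = [rho(k) - sum_{j=1..k-1} phi_{k-1,j} rho(k-j)]
            / [1 - sum_{j=1..k-1} phi_{k-1,j} rho(j)],
  phi_{k,j} = phi_{k-1,j} - phi_{kk} phi_{k-1,k-j},  j = 1..k-1.
Step k = 1:
  phi_11 = rho(1) = -0.7026.
Step k = 2:
  phi_22 = [rho(2) - phi_11 rho(1)] / [1 - phi_11 rho(1)] = [0.6742 - (-0.7026)(-0.7026)] / [1 - (-0.7026)(-0.7026)]
         = 0.18055324 / 0.50635324 = 0.356576.
  Update: phi_21 = phi_11 - phi_22 phi_11 = -0.7026 - (0.356576)(-0.7026) = -0.45207.
Step k = 3:
  phi_33 = [rho(3) - phi_21 rho(2) - phi_22 rho(1)] / [1 - phi_21 rho(1) - phi_22 rho(2)]
    numerator   = -0.6508 - (-0.45207)(0.6742) - (0.356576)(-0.7026) = -0.09548439
    denominator = 1 - (-0.45207)(-0.7026) - (0.356576)(0.6742) = 0.44197235
  phi_33 = -0.09548439 / 0.44197235 = -0.216.
Therefore phi_{33} = -0.2160.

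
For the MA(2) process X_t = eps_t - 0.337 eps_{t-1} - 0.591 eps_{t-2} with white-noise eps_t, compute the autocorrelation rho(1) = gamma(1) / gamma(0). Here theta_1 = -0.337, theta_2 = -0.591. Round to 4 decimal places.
\rho(1) = -0.0942

For an MA(q) process with theta_0 = 1, the autocovariance is
  gamma(k) = sigma^2 * sum_{i=0..q-k} theta_i * theta_{i+k},
and rho(k) = gamma(k) / gamma(0). Sigma^2 cancels.
  numerator   = (1)*(-0.337) + (-0.337)*(-0.591) = -0.137833.
  denominator = (1)^2 + (-0.337)^2 + (-0.591)^2 = 1.46285.
  rho(1) = -0.137833 / 1.46285 = -0.0942.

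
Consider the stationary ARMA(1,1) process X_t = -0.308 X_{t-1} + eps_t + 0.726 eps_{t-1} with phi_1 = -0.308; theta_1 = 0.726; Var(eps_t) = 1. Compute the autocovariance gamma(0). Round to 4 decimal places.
\gamma(0) = 1.1930

Multiply the model equation by X_{t-k} and take expectations. With theta_0 = psi_0 = 1 and psi_j the MA(infinity) weights, this gives
  gamma(k) - sum_i phi_i gamma(k-i) = c_k,
  c_k = sigma^2 * sum_{j=k..q} theta_j psi_{j-k}   (c_k = 0 for k > q),
using gamma(-m) = gamma(m).
psi-weights needed (psi_j = theta_j + sum_i phi_i psi_{j-i}):
  psi_1 = theta_1 + phi_1 = 0.726 + (-0.308) = 0.418
Right-hand sides:
  c_0 = sigma^2 (1 + theta_1 psi_1) = 1 * (1 + (0.726)(0.418)) = 1 * 1.303468 = 1.303468
  c_1 = sigma^2 theta_1 = 1 * (0.726) = 0.726
  c_2 = 0
Equations for k = 0 and k = 1 (AR order 1):
  gamma(0) = phi_1 gamma(1) + c_0
  gamma(1) = phi_1 gamma(0) + c_1
Substituting the second into the first: gamma(0) (1 - phi_1^2) = c_0 + phi_1 c_1, so
  gamma(0) = (c_0 + phi_1 c_1) / (1 - phi_1^2) = (1.303468 + (-0.308)(0.726)) / (1 - (-0.308)^2) = 1.07986 / 0.905136 = 1.193036.
Therefore gamma(0) = 1.1930 (to 4 decimal places).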